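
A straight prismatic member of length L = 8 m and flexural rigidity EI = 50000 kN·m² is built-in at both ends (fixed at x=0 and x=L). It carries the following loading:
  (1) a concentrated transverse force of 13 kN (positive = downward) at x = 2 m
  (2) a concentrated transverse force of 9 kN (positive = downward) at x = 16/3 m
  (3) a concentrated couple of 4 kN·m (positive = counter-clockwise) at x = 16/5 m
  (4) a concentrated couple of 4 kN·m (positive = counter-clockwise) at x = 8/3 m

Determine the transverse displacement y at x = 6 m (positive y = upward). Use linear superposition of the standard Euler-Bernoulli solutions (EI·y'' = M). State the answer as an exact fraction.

y(6) = -1933/6000000 m

Load 1 — point force P=13 kN at a=2 m (b=L-a=6):
  y_1 = -Pa²(L-x)²(3bL-(3b+a)(L-x))/(6L³EI)  [x>a] = -13·2²·(8-6)²·(3·6·8-(3·6+2)·(8-6))/(6·8³·50000) = -169/1200000 m
Load 2 — point force P=9 kN at a=16/3 m (b=L-a=8/3):
  y_2 = -Pa²(L-x)²(3bL-(3b+a)(L-x))/(6L³EI)  [x>a] = -9·(16/3)²·(8-6)²·(3·(8/3)·8-(3·(8/3)+(16/3))·(8-6))/(6·8³·50000) = -7/28125 m
Load 3 — applied couple M₀=4 kN·m at a=16/5 m (b=L-a=24/5):
  y_3 = (R_Ax³/6 - M_Ax²/2 - M₀(x-a)²/2)/EI  [x>a] with R_A=18/25, M_A=12/25 = ((18/25)·6³/6 - (12/25)·6²/2 - 4·(6-(16/5))²/2)/50000 = 1/31250 m
Load 4 — applied couple M₀=4 kN·m at a=8/3 m (b=L-a=16/3):
  y_4 = (R_Ax³/6 - M_Ax²/2 - M₀(x-a)²/2)/EI  [x>a] with R_A=2/3, M_A=0 = ((2/3)·6³/6 - 0·6²/2 - 4·(6-(8/3))²/2)/50000 = 1/28125 m
Superposition: y = Σ y_i = -1933/6000000 m ≈ -0.000322 m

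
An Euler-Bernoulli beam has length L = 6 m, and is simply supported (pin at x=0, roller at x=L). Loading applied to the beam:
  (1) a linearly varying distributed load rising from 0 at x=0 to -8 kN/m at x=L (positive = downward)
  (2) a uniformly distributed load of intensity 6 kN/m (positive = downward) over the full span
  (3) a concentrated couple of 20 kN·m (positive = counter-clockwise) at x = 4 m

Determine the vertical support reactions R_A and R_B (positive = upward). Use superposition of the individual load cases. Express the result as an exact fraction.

R_A = 40/3 kN, R_B = -4/3 kN

Load 1 — triangular load w₀=-8 kN/m (0→w₀ over full span):
  R_A = w₀L/6 = (-8)·6/6 = -8 kN
  R_B = w₀L/3 = (-8)·6/3 = -16 kN
Load 2 — uniform load w=6 kN/m over full span:
  R_A = wL/2 = 6·6/2 = 18 kN
  R_B = wL/2 = 6·6/2 = 18 kN
Load 3 — applied couple M₀=20 kN·m at a=4 m (b=L-a=2):
  R_A = M₀/L = 20/6 = 10/3 kN
  R_B = -M₀/L = -20/6 = -10/3 kN
Superposition: R_A = 40/3 kN, R_B = -4/3 kN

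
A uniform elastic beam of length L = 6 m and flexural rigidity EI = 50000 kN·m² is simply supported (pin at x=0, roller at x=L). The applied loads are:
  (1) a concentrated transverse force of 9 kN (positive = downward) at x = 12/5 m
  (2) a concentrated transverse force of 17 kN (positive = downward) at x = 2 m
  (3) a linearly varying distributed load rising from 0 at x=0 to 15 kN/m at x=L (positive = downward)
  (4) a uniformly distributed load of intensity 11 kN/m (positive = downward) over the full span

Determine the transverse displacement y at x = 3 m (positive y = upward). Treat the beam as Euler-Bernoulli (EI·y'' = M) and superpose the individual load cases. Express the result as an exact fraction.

Load 1 — point force P=9 kN at a=12/5 m (b=L-a=18/5):
  y_1 = -Pa(L-x)(2Lx-a²-x²)/(6LEI)  [x>a] = -9·(12/5)·(6-3)·(2·6·3-(12/5)²-3²)/(6·6·50000) = -4779/6250000 m
Load 2 — point force P=17 kN at a=2 m (b=L-a=4):
  y_2 = -Pa(L-x)(2Lx-a²-x²)/(6LEI)  [x>a] = -17·2·(6-3)·(2·6·3-2²-3²)/(6·6·50000) = -391/300000 m
Load 3 — triangular load w₀=15 kN/m (0→w₀ over full span):
  y_3 = -w₀x(7L⁴-10L²x²+3x⁴)/(360LEI) = -15·3·(7·6⁴-10·6²·3²+3·3⁴)/(360·6·50000) = -81/32000 m
Load 4 — uniform load w=11 kN/m over full span:
  y_4 = -wx(L³-2Lx²+x³)/(24EI) = -11·3·(6³-2·6·3²+3³)/(24·50000) = -297/80000 m
Superposition: y = Σ y_i = -2493517/300000000 m ≈ -0.008312 m

y(3) = -2493517/300000000 m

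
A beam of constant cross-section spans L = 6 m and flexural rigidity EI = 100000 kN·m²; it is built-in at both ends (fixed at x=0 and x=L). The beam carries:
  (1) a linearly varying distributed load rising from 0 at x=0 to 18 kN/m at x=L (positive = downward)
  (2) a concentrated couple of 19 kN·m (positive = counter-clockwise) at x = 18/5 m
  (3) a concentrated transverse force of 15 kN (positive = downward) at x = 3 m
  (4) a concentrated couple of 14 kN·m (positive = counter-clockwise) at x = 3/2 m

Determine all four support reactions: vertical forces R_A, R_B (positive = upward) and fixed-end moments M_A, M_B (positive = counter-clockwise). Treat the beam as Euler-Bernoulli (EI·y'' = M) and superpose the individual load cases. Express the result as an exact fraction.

Load 1 — triangular load w₀=18 kN/m (0→w₀ over full span):
  R_A = 3w₀L/20 = 3·18·6/20 = 81/5 kN
  M_A = w₀L²/30 = 18·6²/30 = 108/5 kN·m
  R_B = 7w₀L/20 = 7·18·6/20 = 189/5 kN
  M_B = -w₀L²/20 = -18·6²/20 = -162/5 kN·m
Load 2 — applied couple M₀=19 kN·m at a=18/5 m (b=L-a=12/5):
  R_A = 6M₀ab/L³ = 6·19·(18/5)·(12/5)/6³ = 114/25 kN
  M_A = M₀b(2a-b)/L² = 19·(12/5)·(2·(18/5)-(12/5))/6² = 152/25 kN·m
  R_B = -6M₀ab/L³ = -6·19·(18/5)·(12/5)/6³ = -114/25 kN
  M_B = M₀a(2b-a)/L² = 19·(18/5)·(2·(12/5)-(18/5))/6² = 57/25 kN·m
Load 3 — point force P=15 kN at a=3 m (b=L-a=3):
  R_A = Pb²(3a+b)/L³ = 15·3²·(3·3+3)/6³ = 15/2 kN
  M_A = Pab²/L² = 15·3·3²/6² = 45/4 kN·m
  R_B = Pa²(a+3b)/L³ = 15·3²·(3+3·3)/6³ = 15/2 kN
  M_B = -Pa²b/L² = -15·3²·3/6² = -45/4 kN·m
Load 4 — applied couple M₀=14 kN·m at a=3/2 m (b=L-a=9/2):
  R_A = 6M₀ab/L³ = 6·14·(3/2)·(9/2)/6³ = 21/8 kN
  M_A = M₀b(2a-b)/L² = 14·(9/2)·(2·(3/2)-(9/2))/6² = -21/8 kN·m
  R_B = -6M₀ab/L³ = -6·14·(3/2)·(9/2)/6³ = -21/8 kN
  M_B = M₀a(2b-a)/L² = 14·(3/2)·(2·(9/2)-(3/2))/6² = 35/8 kN·m
Superposition: R_A = 6177/200 kN, M_A = 7261/200 kN·m, R_B = 7623/200 kN, M_B = -7399/200 kN·m

R_A = 6177/200 kN, M_A = 7261/200 kN·m, R_B = 7623/200 kN, M_B = -7399/200 kN·m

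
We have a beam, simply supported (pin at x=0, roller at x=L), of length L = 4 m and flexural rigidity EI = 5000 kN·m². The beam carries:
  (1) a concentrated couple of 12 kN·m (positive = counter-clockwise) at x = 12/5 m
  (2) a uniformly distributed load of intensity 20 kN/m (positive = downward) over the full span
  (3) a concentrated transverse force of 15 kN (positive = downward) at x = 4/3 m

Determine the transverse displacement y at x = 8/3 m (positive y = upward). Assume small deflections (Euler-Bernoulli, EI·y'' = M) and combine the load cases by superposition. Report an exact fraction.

Load 1 — applied couple M₀=12 kN·m at a=12/5 m (b=L-a=8/5):
  y_1 = (M₀x³/(6L)-M₀(x-a)²/2+C₁x)/EI  [x>a] with C₁=M₀(3b²-L²)/(6L)=-104/25 = (12·(8/3)³/(6·4)-12·((8/3)-(12/5))²/2+(-104/25)·(8/3))/5000 = -172/421875 m
Load 2 — uniform load w=20 kN/m over full span:
  y_2 = -wx(L³-2Lx²+x³)/(24EI) = -20·(8/3)·(4³-2·4·(8/3)²+(8/3)³)/(24·5000) = -352/30375 m
Load 3 — point force P=15 kN at a=4/3 m (b=L-a=8/3):
  y_3 = -Pa(L-x)(2Lx-a²-x²)/(6LEI)  [x>a] = -15·(4/3)·(4-(8/3))·(2·4·(8/3)-(4/3)²-(8/3)²)/(6·4·5000) = -28/10125 m
Superposition: y = Σ y_i = -56048/3796875 m ≈ -0.014762 m

y(8/3) = -56048/3796875 m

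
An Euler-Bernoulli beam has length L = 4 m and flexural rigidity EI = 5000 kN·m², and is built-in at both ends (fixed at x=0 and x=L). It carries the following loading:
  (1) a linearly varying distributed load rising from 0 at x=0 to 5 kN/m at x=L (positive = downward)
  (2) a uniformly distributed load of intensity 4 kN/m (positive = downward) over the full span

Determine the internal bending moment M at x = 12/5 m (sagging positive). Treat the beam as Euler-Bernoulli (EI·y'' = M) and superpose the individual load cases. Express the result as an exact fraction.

M(12/5) = 4 kN·m

Load 1 — triangular load w₀=5 kN/m (0→w₀ over full span):
  M_1 = 3w₀Lx/20 - w₀L²/30 - w₀x³/(6L) = 3·5·4·(12/5)/20 - 5·4²/30 - 5·(12/5)³/(6·4) = 124/75 kN·m
Load 2 — uniform load w=4 kN/m over full span:
  M_2 = wLx/2 - wL²/12 - wx²/2 = 4·4·(12/5)/2 - 4·4²/12 - 4·(12/5)²/2 = 176/75 kN·m
Superposition: M = Σ M_i = 4 kN·m ≈ 4.000000 kN·m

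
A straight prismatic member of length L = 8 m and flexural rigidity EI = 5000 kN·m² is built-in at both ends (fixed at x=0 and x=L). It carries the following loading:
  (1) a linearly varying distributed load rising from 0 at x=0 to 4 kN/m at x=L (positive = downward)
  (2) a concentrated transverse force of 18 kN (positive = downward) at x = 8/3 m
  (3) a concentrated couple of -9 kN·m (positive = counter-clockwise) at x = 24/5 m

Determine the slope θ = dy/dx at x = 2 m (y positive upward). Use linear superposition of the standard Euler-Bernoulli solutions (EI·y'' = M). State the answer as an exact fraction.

Load 1 — triangular load w₀=4 kN/m (0→w₀ over full span):
  θ_1 = -w₀(2x(L-x)(L-2x)(x+2L)+x²(L-x)²)/(120LEI) = -4·(2·2·(8-2)·(8-2·2)·(2+2·8)+2²·(8-2)²)/(120·8·5000) = -39/25000 rad
Load 2 — point force P=18 kN at a=8/3 m (b=L-a=16/3):
  θ_2 = -Pb²x(2aL-(3a+b)x)/(2L³EI)  [x≤a] = -18·(16/3)²·2·(2·(8/3)·8-(3·(8/3)+(16/3))·2)/(2·8³·5000) = -2/625 rad
Load 3 — applied couple M₀=-9 kN·m at a=24/5 m (b=L-a=16/5):
  θ_3 = (R_Ax²/2 - M_Ax)/EI  [x≤a] with R_A=-81/50, M_A=-72/25 = ((-81/50)·2²/2 - (-72/25)·2)/5000 = 63/125000 rad
Superposition: θ = Σ θ_i = -133/31250 rad ≈ -0.004256 rad

θ(2) = -133/31250 rad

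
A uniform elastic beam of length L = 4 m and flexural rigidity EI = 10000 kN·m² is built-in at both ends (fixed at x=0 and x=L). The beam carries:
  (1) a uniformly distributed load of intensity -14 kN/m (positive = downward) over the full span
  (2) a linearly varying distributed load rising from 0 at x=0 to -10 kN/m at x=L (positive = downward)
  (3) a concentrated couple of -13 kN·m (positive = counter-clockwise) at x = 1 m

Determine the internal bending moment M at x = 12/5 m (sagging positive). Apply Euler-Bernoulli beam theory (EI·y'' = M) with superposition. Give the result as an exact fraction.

Load 1 — uniform load w=-14 kN/m over full span:
  M_1 = wLx/2 - wL²/12 - wx²/2 = (-14)·4·(12/5)/2 - (-14)·4²/12 - (-14)·(12/5)²/2 = -616/75 kN·m
Load 2 — triangular load w₀=-10 kN/m (0→w₀ over full span):
  M_2 = 3w₀Lx/20 - w₀L²/30 - w₀x³/(6L) = 3·(-10)·4·(12/5)/20 - (-10)·4²/30 - (-10)·(12/5)³/(6·4) = -248/75 kN·m
Load 3 — applied couple M₀=-13 kN·m at a=1 m (b=L-a=3):
  M_3 = R_Ax - M_A - M₀  [x>a] with R_A=-117/32, M_A=39/16 = (-117/32)·(12/5) - (39/16) - (-13) = 143/80 kN·m
Superposition: M = Σ M_i = -3893/400 kN·m ≈ -9.732500 kN·m

M(12/5) = -3893/400 kN·m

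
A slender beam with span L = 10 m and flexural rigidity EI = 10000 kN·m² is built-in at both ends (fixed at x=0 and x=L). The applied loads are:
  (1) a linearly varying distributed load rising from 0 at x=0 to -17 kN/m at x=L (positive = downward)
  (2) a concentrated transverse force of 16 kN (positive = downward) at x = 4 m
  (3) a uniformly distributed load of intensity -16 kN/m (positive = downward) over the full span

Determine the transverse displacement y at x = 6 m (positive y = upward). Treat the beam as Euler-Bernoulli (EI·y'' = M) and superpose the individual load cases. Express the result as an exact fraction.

y(6) = 25001/468750 m

Load 1 — triangular load w₀=-17 kN/m (0→w₀ over full span):
  y_1 = -w₀x²(L-x)²(x+2L)/(120LEI) = -(-17)·6²·(10-6)²·(6+2·10)/(120·10·10000) = 663/31250 m
Load 2 — point force P=16 kN at a=4 m (b=L-a=6):
  y_2 = -Pa²(L-x)²(3bL-(3b+a)(L-x))/(6L³EI)  [x>a] = -16·4²·(10-6)²·(3·6·10-(3·6+4)·(10-6))/(6·10³·10000) = -1472/234375 m
Load 3 — uniform load w=-16 kN/m over full span:
  y_3 = -wx²(L-x)²/(24EI) = -(-16)·6²·(10-6)²/(24·10000) = 24/625 m
Superposition: y = Σ y_i = 25001/468750 m ≈ 0.053335 m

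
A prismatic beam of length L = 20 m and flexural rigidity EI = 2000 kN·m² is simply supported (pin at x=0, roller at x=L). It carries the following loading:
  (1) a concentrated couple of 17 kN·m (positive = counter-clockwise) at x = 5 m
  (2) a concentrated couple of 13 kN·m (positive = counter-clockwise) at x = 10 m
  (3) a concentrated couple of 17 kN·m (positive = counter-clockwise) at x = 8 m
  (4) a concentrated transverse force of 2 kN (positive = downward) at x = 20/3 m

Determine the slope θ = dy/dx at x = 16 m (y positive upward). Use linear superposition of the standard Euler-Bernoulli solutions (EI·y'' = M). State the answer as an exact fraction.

Load 1 — applied couple M₀=17 kN·m at a=5 m (b=L-a=15):
  θ_1 = (M₀x²/(2L)-M₀(x-a)+C₁)/EI  [x>a] with C₁=M₀(3b²-L²)/(6L)=935/24 = (17·16²/(2·20)-17·(16-5)+(935/24))/2000 = -4709/240000 rad
Load 2 — applied couple M₀=13 kN·m at a=10 m (b=L-a=10):
  θ_2 = (M₀x²/(2L)-M₀(x-a)+C₁)/EI  [x>a] with C₁=M₀(3b²-L²)/(6L)=-65/6 = (13·16²/(2·20)-13·(16-10)+(-65/6))/2000 = -169/60000 rad
Load 3 — applied couple M₀=17 kN·m at a=8 m (b=L-a=12):
  θ_3 = (M₀x²/(2L)-M₀(x-a)+C₁)/EI  [x>a] with C₁=M₀(3b²-L²)/(6L)=68/15 = (17·16²/(2·20)-17·(16-8)+(68/15))/2000 = -17/1500 rad
Load 4 — point force P=2 kN at a=20/3 m (b=L-a=40/3):
  θ_4 = -Pa(2L²-6Lx+3x²+a²)/(6LEI)  [x>a] = -2·(20/3)·(2·20²-6·20·16+3·16²+(20/3)²)/(6·20·2000) = 173/10125 rad
Superposition: θ = Σ θ_i = -21623/1296000 rad ≈ -0.016684 rad

θ(16) = -21623/1296000 rad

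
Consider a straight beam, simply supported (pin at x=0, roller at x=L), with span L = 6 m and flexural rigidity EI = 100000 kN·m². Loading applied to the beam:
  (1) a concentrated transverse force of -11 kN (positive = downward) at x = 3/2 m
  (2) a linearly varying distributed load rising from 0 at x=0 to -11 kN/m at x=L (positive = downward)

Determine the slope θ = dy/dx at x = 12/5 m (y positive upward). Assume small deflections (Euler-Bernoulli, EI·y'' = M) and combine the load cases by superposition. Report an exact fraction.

Load 1 — point force P=-11 kN at a=3/2 m (b=L-a=9/2):
  θ_1 = -Pa(2L²-6Lx+3x²+a²)/(6LEI)  [x>a] = -(-11)·(3/2)·(2·6²-6·6·(12/5)+3·(12/5)²+(3/2)²)/(6·6·100000) = 1881/80000000 rad
Load 2 — triangular load w₀=-11 kN/m (0→w₀ over full span):
  θ_2 = -w₀(7L⁴-30L²x²+15x⁴)/(360LEI) = -(-11)·(7·6⁴-30·6²·(12/5)²+15·(12/5)⁴)/(360·6·100000) = 10659/62500000 rad
Superposition: θ = Σ θ_i = 388113/2000000000 rad ≈ 0.000194 rad

θ(12/5) = 388113/2000000000 rad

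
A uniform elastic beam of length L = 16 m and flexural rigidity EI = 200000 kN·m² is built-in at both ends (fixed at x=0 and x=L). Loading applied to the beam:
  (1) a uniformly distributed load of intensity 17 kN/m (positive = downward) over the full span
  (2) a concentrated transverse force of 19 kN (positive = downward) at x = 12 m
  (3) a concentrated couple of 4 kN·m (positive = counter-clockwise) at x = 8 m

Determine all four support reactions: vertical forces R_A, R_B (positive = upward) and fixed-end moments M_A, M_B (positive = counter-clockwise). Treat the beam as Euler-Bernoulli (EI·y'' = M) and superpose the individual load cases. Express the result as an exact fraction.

Load 1 — uniform load w=17 kN/m over full span:
  R_A = wL/2 = 17·16/2 = 136 kN
  M_A = wL²/12 = 17·16²/12 = 1088/3 kN·m
  R_B = wL/2 = 17·16/2 = 136 kN
  M_B = -wL²/12 = -17·16²/12 = -1088/3 kN·m
Load 2 — point force P=19 kN at a=12 m (b=L-a=4):
  R_A = Pb²(3a+b)/L³ = 19·4²·(3·12+4)/16³ = 95/32 kN
  M_A = Pab²/L² = 19·12·4²/16² = 57/4 kN·m
  R_B = Pa²(a+3b)/L³ = 19·12²·(12+3·4)/16³ = 513/32 kN
  M_B = -Pa²b/L² = -19·12²·4/16² = -171/4 kN·m
Load 3 — applied couple M₀=4 kN·m at a=8 m (b=L-a=8):
  R_A = 6M₀ab/L³ = 6·4·8·8/16³ = 3/8 kN
  M_A = M₀b(2a-b)/L² = 4·8·(2·8-8)/16² = 1 kN·m
  R_B = -6M₀ab/L³ = -6·4·8·8/16³ = -3/8 kN
  M_B = M₀a(2b-a)/L² = 4·8·(2·8-8)/16² = 1 kN·m
Superposition: R_A = 4459/32 kN, M_A = 4535/12 kN·m, R_B = 4853/32 kN, M_B = -4853/12 kN·m

R_A = 4459/32 kN, M_A = 4535/12 kN·m, R_B = 4853/32 kN, M_B = -4853/12 kN·m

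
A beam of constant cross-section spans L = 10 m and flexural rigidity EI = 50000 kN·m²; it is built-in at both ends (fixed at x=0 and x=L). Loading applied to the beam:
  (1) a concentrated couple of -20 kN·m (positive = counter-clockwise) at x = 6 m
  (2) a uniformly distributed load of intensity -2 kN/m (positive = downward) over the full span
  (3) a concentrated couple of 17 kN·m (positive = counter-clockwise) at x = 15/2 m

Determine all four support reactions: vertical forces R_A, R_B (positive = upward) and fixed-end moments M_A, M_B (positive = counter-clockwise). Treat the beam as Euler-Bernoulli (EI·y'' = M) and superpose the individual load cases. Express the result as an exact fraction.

R_A = -4387/400 kN, M_A = -4261/240 kN·m, R_B = -3613/400 kN, M_B = 2659/240 kN·m

Load 1 — applied couple M₀=-20 kN·m at a=6 m (b=L-a=4):
  R_A = 6M₀ab/L³ = 6·(-20)·6·4/10³ = -72/25 kN
  M_A = M₀b(2a-b)/L² = (-20)·4·(2·6-4)/10² = -32/5 kN·m
  R_B = -6M₀ab/L³ = -6·(-20)·6·4/10³ = 72/25 kN
  M_B = M₀a(2b-a)/L² = (-20)·6·(2·4-6)/10² = -12/5 kN·m
Load 2 — uniform load w=-2 kN/m over full span:
  R_A = wL/2 = (-2)·10/2 = -10 kN
  M_A = wL²/12 = (-2)·10²/12 = -50/3 kN·m
  R_B = wL/2 = (-2)·10/2 = -10 kN
  M_B = -wL²/12 = -(-2)·10²/12 = 50/3 kN·m
Load 3 — applied couple M₀=17 kN·m at a=15/2 m (b=L-a=5/2):
  R_A = 6M₀ab/L³ = 6·17·(15/2)·(5/2)/10³ = 153/80 kN
  M_A = M₀b(2a-b)/L² = 17·(5/2)·(2·(15/2)-(5/2))/10² = 85/16 kN·m
  R_B = -6M₀ab/L³ = -6·17·(15/2)·(5/2)/10³ = -153/80 kN
  M_B = M₀a(2b-a)/L² = 17·(15/2)·(2·(5/2)-(15/2))/10² = -51/16 kN·m
Superposition: R_A = -4387/400 kN, M_A = -4261/240 kN·m, R_B = -3613/400 kN, M_B = 2659/240 kN·m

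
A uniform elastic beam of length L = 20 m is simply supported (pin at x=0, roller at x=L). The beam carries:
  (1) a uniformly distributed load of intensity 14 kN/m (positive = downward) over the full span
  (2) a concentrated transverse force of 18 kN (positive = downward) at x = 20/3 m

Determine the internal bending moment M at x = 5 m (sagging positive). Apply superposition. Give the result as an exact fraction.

M(5) = 585 kN·m

Load 1 — uniform load w=14 kN/m over full span:
  M_1 = wx(L-x)/2 = 14·5·(20-5)/2 = 525 kN·m
Load 2 — point force P=18 kN at a=20/3 m (b=L-a=40/3):
  M_2 = Pbx/L  [x≤a] = 18·(40/3)·5/20 = 60 kN·m
Superposition: M = Σ M_i = 585 kN·m ≈ 585.000000 kN·m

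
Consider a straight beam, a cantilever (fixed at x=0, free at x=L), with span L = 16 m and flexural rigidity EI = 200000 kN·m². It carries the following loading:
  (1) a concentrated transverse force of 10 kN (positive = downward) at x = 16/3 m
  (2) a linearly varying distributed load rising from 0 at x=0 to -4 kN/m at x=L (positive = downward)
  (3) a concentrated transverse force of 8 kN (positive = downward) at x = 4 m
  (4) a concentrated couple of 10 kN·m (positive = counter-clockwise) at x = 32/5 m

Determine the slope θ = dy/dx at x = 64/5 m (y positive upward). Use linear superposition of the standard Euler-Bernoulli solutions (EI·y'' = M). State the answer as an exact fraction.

Load 1 — point force P=10 kN at a=16/3 m (b=L-a=32/3):
  θ_1 = -Pa²/(2EI)  [x>a] = -10·(16/3)²/(2·200000) = -4/5625 rad
Load 2 — triangular load w₀=-4 kN/m (0→w₀ over full span):
  θ_2 = (w₀Lx²/4-w₀L²x/3-w₀x⁴/(24L))/EI = ((-4)·16·(64/5)²/4-(-4)·16²·(64/5)/3-(-4)·(64/5)⁴/(24·16))/200000 = 59392/5859375 rad
Load 3 — point force P=8 kN at a=4 m (b=L-a=12):
  θ_3 = -Pa²/(2EI)  [x>a] = -8·4²/(2·200000) = -1/3125 rad
Load 4 — applied couple M₀=10 kN·m at a=32/5 m (b=L-a=48/5):
  θ_4 = M₀a/EI  [x>a] = 10·(32/5)/200000 = 1/3125 rad
Superposition: θ = Σ θ_i = 165676/17578125 rad ≈ 0.009425 rad

θ(64/5) = 165676/17578125 rad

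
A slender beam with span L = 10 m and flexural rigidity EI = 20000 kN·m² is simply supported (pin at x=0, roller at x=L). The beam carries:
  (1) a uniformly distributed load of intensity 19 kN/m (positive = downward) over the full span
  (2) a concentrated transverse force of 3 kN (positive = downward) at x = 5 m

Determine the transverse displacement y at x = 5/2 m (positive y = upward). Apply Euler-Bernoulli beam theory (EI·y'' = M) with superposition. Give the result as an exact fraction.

y(5/2) = -1849/20480 m

Load 1 — uniform load w=19 kN/m over full span:
  y_1 = -wx(L³-2Lx²+x³)/(24EI) = -19·(5/2)·(10³-2·10·(5/2)²+(5/2)³)/(24·20000) = -361/4096 m
Load 2 — point force P=3 kN at a=5 m (b=L-a=5):
  y_2 = -Pbx(L²-b²-x²)/(6LEI)  [x≤a] = -3·5·(5/2)·(10²-5²-(5/2)²)/(6·10·20000) = -11/5120 m
Superposition: y = Σ y_i = -1849/20480 m ≈ -0.090283 m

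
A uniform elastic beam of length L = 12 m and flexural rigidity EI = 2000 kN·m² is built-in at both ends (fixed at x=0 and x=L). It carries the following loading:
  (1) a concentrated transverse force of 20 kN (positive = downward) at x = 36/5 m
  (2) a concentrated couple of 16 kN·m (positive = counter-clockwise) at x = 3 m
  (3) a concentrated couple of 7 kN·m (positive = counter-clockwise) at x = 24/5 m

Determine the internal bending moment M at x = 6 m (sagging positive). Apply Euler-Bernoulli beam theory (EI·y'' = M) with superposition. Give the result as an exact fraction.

Load 1 — point force P=20 kN at a=36/5 m (b=L-a=24/5):
  M_1 = Pb²(3a+b)x/L³ - Pab²/L²  [x≤a] = 20·(24/5)²·(3·(36/5)+(24/5))·6/12³ - 20·(36/5)·(24/5)²/12² = 96/5 kN·m
Load 2 — applied couple M₀=16 kN·m at a=3 m (b=L-a=9):
  M_2 = R_Ax - M_A - M₀  [x>a] with R_A=3/2, M_A=-3 = (3/2)·6 - (-3) - 16 = -4 kN·m
Load 3 — applied couple M₀=7 kN·m at a=24/5 m (b=L-a=36/5):
  M_3 = R_Ax - M_A - M₀  [x>a] with R_A=21/25, M_A=21/25 = (21/25)·6 - (21/25) - 7 = -14/5 kN·m
Superposition: M = Σ M_i = 62/5 kN·m ≈ 12.400000 kN·m

M(6) = 62/5 kN·m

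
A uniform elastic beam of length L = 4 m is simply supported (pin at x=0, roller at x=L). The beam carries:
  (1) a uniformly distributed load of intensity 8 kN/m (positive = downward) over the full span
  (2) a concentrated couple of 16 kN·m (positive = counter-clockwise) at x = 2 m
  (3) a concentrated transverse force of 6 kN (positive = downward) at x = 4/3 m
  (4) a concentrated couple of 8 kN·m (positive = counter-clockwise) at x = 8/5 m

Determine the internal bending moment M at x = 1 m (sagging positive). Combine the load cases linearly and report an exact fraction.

Load 1 — uniform load w=8 kN/m over full span:
  M_1 = wx(L-x)/2 = 8·1·(4-1)/2 = 12 kN·m
Load 2 — applied couple M₀=16 kN·m at a=2 m (b=L-a=2):
  M_2 = M₀x/L  [x≤a] = 16·1/4 = 4 kN·m
Load 3 — point force P=6 kN at a=4/3 m (b=L-a=8/3):
  M_3 = Pbx/L  [x≤a] = 6·(8/3)·1/4 = 4 kN·m
Load 4 — applied couple M₀=8 kN·m at a=8/5 m (b=L-a=12/5):
  M_4 = M₀x/L  [x≤a] = 8·1/4 = 2 kN·m
Superposition: M = Σ M_i = 22 kN·m ≈ 22.000000 kN·m

M(1) = 22 kN·m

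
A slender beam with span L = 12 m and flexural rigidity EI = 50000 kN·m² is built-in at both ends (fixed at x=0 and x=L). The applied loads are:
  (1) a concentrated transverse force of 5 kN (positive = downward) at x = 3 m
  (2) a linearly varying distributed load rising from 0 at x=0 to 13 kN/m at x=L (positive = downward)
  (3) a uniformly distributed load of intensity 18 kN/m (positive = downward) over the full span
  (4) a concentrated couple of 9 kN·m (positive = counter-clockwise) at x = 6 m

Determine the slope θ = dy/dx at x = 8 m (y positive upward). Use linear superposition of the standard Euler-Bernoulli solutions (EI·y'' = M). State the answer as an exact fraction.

Load 1 — point force P=5 kN at a=3 m (b=L-a=9):
  θ_1 = Pa²(L-x)(2bL-(3b+a)(L-x))/(2L³EI)  [x>a] = 5·3²·(12-8)·(2·9·12-(3·9+3)·(12-8))/(2·12³·50000) = 1/10000 rad
Load 2 — triangular load w₀=13 kN/m (0→w₀ over full span):
  θ_2 = -w₀(2x(L-x)(L-2x)(x+2L)+x²(L-x)²)/(120LEI) = -13·(2·8·(12-8)·(12-2·8)·(8+2·12)+8²·(12-8)²)/(120·12·50000) = 182/140625 rad
Load 3 — uniform load w=18 kN/m over full span:
  θ_3 = -wx(L-x)(L-2x)/(12EI) = -18·8·(12-8)·(12-2·8)/(12·50000) = 12/3125 rad
Load 4 — applied couple M₀=9 kN·m at a=6 m (b=L-a=6):
  θ_4 = (R_Ax²/2 - M_Ax - M₀(x-a))/EI  [x>a] with R_A=9/8, M_A=9/4 = ((9/8)·8²/2 - (9/4)·8 - 9·(8-6))/50000 = 0 rad
Superposition: θ = Σ θ_i = 11777/2250000 rad ≈ 0.005234 rad

θ(8) = 11777/2250000 rad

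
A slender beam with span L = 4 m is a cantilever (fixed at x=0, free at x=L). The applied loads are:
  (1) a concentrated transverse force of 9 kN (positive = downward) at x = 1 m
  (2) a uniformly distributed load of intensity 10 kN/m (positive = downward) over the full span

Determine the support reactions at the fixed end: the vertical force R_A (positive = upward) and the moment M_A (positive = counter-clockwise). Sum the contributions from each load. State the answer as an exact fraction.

R_A = 49 kN, M_A = 89 kN·m

Load 1 — point force P=9 kN at a=1 m (b=L-a=3):
  R_A = P = 9 kN
  M_A = Pa = 9·1 = 9 kN·m
Load 2 — uniform load w=10 kN/m over full span:
  R_A = wL = 10·4 = 40 kN
  M_A = wL²/2 = 10·4²/2 = 80 kN·m
Superposition: R_A = 49 kN, M_A = 89 kN·m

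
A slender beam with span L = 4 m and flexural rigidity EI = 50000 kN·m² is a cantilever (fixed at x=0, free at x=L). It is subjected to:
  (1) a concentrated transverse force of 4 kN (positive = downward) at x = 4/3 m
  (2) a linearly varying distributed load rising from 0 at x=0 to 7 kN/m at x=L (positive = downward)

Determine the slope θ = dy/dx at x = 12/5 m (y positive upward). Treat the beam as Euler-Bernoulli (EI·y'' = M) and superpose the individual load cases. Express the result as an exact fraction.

Load 1 — point force P=4 kN at a=4/3 m (b=L-a=8/3):
  θ_1 = -Pa²/(2EI)  [x>a] = -4·(4/3)²/(2·50000) = -2/28125 rad
Load 2 — triangular load w₀=7 kN/m (0→w₀ over full span):
  θ_2 = (w₀Lx²/4-w₀L²x/3-w₀x⁴/(24L))/EI = (7·4·(12/5)²/4-7·4²·(12/5)/3-7·(12/5)⁴/(24·4))/50000 = -4039/3906250 rad
Superposition: θ = Σ θ_i = -38851/35156250 rad ≈ -0.001105 rad

θ(12/5) = -38851/35156250 rad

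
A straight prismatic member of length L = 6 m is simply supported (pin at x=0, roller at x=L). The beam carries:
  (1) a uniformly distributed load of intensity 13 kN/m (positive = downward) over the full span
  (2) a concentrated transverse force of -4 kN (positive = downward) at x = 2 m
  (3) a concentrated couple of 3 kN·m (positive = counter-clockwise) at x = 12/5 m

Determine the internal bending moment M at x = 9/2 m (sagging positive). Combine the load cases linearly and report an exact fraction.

M(9/2) = 329/8 kN·m

Load 1 — uniform load w=13 kN/m over full span:
  M_1 = wx(L-x)/2 = 13·(9/2)·(6-(9/2))/2 = 351/8 kN·m
Load 2 — point force P=-4 kN at a=2 m (b=L-a=4):
  M_2 = Pa(L-x)/L  [x>a] = (-4)·2·(6-(9/2))/6 = -2 kN·m
Load 3 — applied couple M₀=3 kN·m at a=12/5 m (b=L-a=18/5):
  M_3 = M₀x/L - M₀  [x>a] = 3·(9/2)/6 - 3 = -3/4 kN·m
Superposition: M = Σ M_i = 329/8 kN·m ≈ 41.125000 kN·m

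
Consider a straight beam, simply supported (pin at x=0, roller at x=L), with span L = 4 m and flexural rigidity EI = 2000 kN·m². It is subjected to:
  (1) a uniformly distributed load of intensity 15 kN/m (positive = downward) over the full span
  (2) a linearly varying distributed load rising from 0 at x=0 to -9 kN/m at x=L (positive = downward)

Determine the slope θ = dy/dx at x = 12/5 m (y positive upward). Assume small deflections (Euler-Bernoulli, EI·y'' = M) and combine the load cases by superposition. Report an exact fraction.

θ(12/5) = 693/156250 rad

Load 1 — uniform load w=15 kN/m over full span:
  θ_1 = -w(L³-6Lx²+4x³)/(24EI) = -15·(4³-6·4·(12/5)²+4·(12/5)³)/(24·2000) = 37/6250 rad
Load 2 — triangular load w₀=-9 kN/m (0→w₀ over full span):
  θ_2 = -w₀(7L⁴-30L²x²+15x⁴)/(360LEI) = -(-9)·(7·4⁴-30·4²·(12/5)²+15·(12/5)⁴)/(360·4·2000) = -116/78125 rad
Superposition: θ = Σ θ_i = 693/156250 rad ≈ 0.004435 rad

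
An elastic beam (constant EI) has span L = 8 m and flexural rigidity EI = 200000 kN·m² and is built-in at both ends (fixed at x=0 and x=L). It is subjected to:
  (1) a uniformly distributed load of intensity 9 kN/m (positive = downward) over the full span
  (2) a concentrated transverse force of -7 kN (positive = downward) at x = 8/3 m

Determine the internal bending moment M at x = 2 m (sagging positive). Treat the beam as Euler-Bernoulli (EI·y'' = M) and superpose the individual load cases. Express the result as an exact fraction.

M(2) = 106/27 kN·m

Load 1 — uniform load w=9 kN/m over full span:
  M_1 = wLx/2 - wL²/12 - wx²/2 = 9·8·2/2 - 9·8²/12 - 9·2²/2 = 6 kN·m
Load 2 — point force P=-7 kN at a=8/3 m (b=L-a=16/3):
  M_2 = Pb²(3a+b)x/L³ - Pab²/L²  [x≤a] = (-7)·(16/3)²·(3·(8/3)+(16/3))·2/8³ - (-7)·(8/3)·(16/3)²/8² = -56/27 kN·m
Superposition: M = Σ M_i = 106/27 kN·m ≈ 3.925926 kN·m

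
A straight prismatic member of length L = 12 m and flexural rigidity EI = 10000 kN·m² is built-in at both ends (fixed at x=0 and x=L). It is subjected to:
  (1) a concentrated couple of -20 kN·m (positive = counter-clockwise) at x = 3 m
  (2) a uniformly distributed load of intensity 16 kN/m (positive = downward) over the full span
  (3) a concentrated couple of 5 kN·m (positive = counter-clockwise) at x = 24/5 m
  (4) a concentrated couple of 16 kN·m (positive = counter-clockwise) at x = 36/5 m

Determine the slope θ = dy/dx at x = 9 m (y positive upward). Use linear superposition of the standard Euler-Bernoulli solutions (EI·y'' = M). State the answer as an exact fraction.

Load 1 — applied couple M₀=-20 kN·m at a=3 m (b=L-a=9):
  θ_1 = (R_Ax²/2 - M_Ax - M₀(x-a))/EI  [x>a] with R_A=-15/8, M_A=15/4 = ((-15/8)·9²/2 - (15/4)·9 - (-20)·(9-3))/10000 = 33/32000 rad
Load 2 — uniform load w=16 kN/m over full span:
  θ_2 = -wx(L-x)(L-2x)/(12EI) = -16·9·(12-9)·(12-2·9)/(12·10000) = 27/1250 rad
Load 3 — applied couple M₀=5 kN·m at a=24/5 m (b=L-a=36/5):
  θ_3 = (R_Ax²/2 - M_Ax - M₀(x-a))/EI  [x>a] with R_A=3/5, M_A=3/5 = ((3/5)·9²/2 - (3/5)·9 - 5·(9-(24/5)))/10000 = -21/100000 rad
Load 4 — applied couple M₀=16 kN·m at a=36/5 m (b=L-a=24/5):
  θ_4 = (R_Ax²/2 - M_Ax - M₀(x-a))/EI  [x>a] with R_A=48/25, M_A=128/25 = ((48/25)·9²/2 - (128/25)·9 - 16·(9-(36/5)))/10000 = 9/31250 rad
Superposition: θ = Σ θ_i = 90837/4000000 rad ≈ 0.022709 rad

θ(9) = 90837/4000000 rad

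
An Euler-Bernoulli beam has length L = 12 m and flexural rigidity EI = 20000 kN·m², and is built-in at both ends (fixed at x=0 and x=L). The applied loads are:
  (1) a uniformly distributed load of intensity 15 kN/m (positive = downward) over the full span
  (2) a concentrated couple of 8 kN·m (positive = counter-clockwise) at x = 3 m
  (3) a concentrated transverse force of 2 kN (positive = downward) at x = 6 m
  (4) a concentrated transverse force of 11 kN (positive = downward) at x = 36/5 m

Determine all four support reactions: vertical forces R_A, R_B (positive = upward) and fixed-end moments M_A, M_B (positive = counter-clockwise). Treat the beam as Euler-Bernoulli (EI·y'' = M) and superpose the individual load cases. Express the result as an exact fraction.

Load 1 — uniform load w=15 kN/m over full span:
  R_A = wL/2 = 15·12/2 = 90 kN
  M_A = wL²/12 = 15·12²/12 = 180 kN·m
  R_B = wL/2 = 15·12/2 = 90 kN
  M_B = -wL²/12 = -15·12²/12 = -180 kN·m
Load 2 — applied couple M₀=8 kN·m at a=3 m (b=L-a=9):
  R_A = 6M₀ab/L³ = 6·8·3·9/12³ = 3/4 kN
  M_A = M₀b(2a-b)/L² = 8·9·(2·3-9)/12² = -3/2 kN·m
  R_B = -6M₀ab/L³ = -6·8·3·9/12³ = -3/4 kN
  M_B = M₀a(2b-a)/L² = 8·3·(2·9-3)/12² = 5/2 kN·m
Load 3 — point force P=2 kN at a=6 m (b=L-a=6):
  R_A = Pb²(3a+b)/L³ = 2·6²·(3·6+6)/12³ = 1 kN
  M_A = Pab²/L² = 2·6·6²/12² = 3 kN·m
  R_B = Pa²(a+3b)/L³ = 2·6²·(6+3·6)/12³ = 1 kN
  M_B = -Pa²b/L² = -2·6²·6/12² = -3 kN·m
Load 4 — point force P=11 kN at a=36/5 m (b=L-a=24/5):
  R_A = Pb²(3a+b)/L³ = 11·(24/5)²·(3·(36/5)+(24/5))/12³ = 484/125 kN
  M_A = Pab²/L² = 11·(36/5)·(24/5)²/12² = 1584/125 kN·m
  R_B = Pa²(a+3b)/L³ = 11·(36/5)²·((36/5)+3·(24/5))/12³ = 891/125 kN
  M_B = -Pa²b/L² = -11·(36/5)²·(24/5)/12² = -2376/125 kN·m
Superposition: R_A = 47811/500 kN, M_A = 48543/250 kN·m, R_B = 48689/500 kN, M_B = -49877/250 kN·m

R_A = 47811/500 kN, M_A = 48543/250 kN·m, R_B = 48689/500 kN, M_B = -49877/250 kN·m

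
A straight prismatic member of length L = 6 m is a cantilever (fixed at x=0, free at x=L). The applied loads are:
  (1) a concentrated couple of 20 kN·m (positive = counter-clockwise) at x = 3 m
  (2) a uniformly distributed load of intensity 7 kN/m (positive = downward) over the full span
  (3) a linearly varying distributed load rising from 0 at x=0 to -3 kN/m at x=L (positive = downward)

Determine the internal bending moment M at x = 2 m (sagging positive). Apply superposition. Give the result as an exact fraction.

M(2) = -52/3 kN·m

Load 1 — applied couple M₀=20 kN·m at a=3 m (b=L-a=3):
  M_1 = M₀  [x≤a] = 20 = 20 kN·m
Load 2 — uniform load w=7 kN/m over full span:
  M_2 = -w(L-x)²/2 = -7·(6-2)²/2 = -56 kN·m
Load 3 — triangular load w₀=-3 kN/m (0→w₀ over full span):
  M_3 = w₀Lx/2 - w₀L²/3 - w₀x³/(6L) = (-3)·6·2/2 - (-3)·6²/3 - (-3)·2³/(6·6) = 56/3 kN·m
Superposition: M = Σ M_i = -52/3 kN·m ≈ -17.333333 kN·m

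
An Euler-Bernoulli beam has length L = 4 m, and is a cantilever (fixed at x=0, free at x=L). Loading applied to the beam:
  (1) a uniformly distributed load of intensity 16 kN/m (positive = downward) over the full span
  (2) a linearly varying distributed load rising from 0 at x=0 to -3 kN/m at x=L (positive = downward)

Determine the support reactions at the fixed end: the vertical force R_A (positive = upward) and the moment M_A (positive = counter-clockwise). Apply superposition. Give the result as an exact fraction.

R_A = 58 kN, M_A = 112 kN·m

Load 1 — uniform load w=16 kN/m over full span:
  R_A = wL = 16·4 = 64 kN
  M_A = wL²/2 = 16·4²/2 = 128 kN·m
Load 2 — triangular load w₀=-3 kN/m (0→w₀ over full span):
  R_A = w₀L/2 = (-3)·4/2 = -6 kN
  M_A = w₀L²/3 = (-3)·4²/3 = -16 kN·m
Superposition: R_A = 58 kN, M_A = 112 kN·m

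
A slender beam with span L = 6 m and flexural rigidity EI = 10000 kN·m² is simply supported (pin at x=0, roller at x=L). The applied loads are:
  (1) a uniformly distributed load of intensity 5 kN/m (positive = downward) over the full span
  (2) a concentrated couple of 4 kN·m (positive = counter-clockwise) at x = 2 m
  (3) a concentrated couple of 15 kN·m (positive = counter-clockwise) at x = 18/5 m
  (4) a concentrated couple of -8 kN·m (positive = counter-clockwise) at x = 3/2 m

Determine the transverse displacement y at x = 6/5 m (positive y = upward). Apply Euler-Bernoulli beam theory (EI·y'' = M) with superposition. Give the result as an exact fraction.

y(6/5) = -7993/1250000 m

Load 1 — uniform load w=5 kN/m over full span:
  y_1 = -wx(L³-2Lx²+x³)/(24EI) = -5·(6/5)·(6³-2·6·(6/5)²+(6/5)³)/(24·10000) = -783/156250 m
Load 2 — applied couple M₀=4 kN·m at a=2 m (b=L-a=4):
  y_2 = (M₀x³/(6L)+C₁x)/EI  [x≤a] with C₁=M₀(3b²-L²)/(6L)=4/3 = (4·(6/5)³/(6·6)+(4/3)·(6/5))/10000 = 14/78125 m
Load 3 — applied couple M₀=15 kN·m at a=18/5 m (b=L-a=12/5):
  y_3 = (M₀x³/(6L)+C₁x)/EI  [x≤a] with C₁=M₀(3b²-L²)/(6L)=-39/5 = (15·(6/5)³/(6·6)+(-39/5)·(6/5))/10000 = -27/31250 m
Load 4 — applied couple M₀=-8 kN·m at a=3/2 m (b=L-a=9/2):
  y_4 = (M₀x³/(6L)+C₁x)/EI  [x≤a] with C₁=M₀(3b²-L²)/(6L)=-11/2 = ((-8)·(6/5)³/(6·6)+(-11/2)·(6/5))/10000 = -873/1250000 m
Superposition: y = Σ y_i = -7993/1250000 m ≈ -0.006394 m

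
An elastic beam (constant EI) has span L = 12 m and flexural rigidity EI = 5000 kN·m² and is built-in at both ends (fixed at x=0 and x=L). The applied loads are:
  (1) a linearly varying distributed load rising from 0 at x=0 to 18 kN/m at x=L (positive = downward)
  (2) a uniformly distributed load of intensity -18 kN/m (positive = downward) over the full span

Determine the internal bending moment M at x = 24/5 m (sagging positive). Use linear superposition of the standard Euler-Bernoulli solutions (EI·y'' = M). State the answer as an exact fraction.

Load 1 — triangular load w₀=18 kN/m (0→w₀ over full span):
  M_1 = 3w₀Lx/20 - w₀L²/30 - w₀x³/(6L) = 3·18·12·(24/5)/20 - 18·12²/30 - 18·(24/5)³/(6·12) = 5184/125 kN·m
Load 2 — uniform load w=-18 kN/m over full span:
  M_2 = wLx/2 - wL²/12 - wx²/2 = (-18)·12·(24/5)/2 - (-18)·12²/12 - (-18)·(24/5)²/2 = -2376/25 kN·m
Superposition: M = Σ M_i = -6696/125 kN·m ≈ -53.568000 kN·m

M(24/5) = -6696/125 kN·m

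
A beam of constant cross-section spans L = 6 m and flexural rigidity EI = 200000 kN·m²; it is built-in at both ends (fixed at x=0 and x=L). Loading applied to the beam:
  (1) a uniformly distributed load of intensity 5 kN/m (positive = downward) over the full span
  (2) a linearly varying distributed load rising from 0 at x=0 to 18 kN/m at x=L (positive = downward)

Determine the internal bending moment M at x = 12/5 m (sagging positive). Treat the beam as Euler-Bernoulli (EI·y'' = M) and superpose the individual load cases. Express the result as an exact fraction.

M(12/5) = 2121/125 kN·m

Load 1 — uniform load w=5 kN/m over full span:
  M_1 = wLx/2 - wL²/12 - wx²/2 = 5·6·(12/5)/2 - 5·6²/12 - 5·(12/5)²/2 = 33/5 kN·m
Load 2 — triangular load w₀=18 kN/m (0→w₀ over full span):
  M_2 = 3w₀Lx/20 - w₀L²/30 - w₀x³/(6L) = 3·18·6·(12/5)/20 - 18·6²/30 - 18·(12/5)³/(6·6) = 1296/125 kN·m
Superposition: M = Σ M_i = 2121/125 kN·m ≈ 16.968000 kN·m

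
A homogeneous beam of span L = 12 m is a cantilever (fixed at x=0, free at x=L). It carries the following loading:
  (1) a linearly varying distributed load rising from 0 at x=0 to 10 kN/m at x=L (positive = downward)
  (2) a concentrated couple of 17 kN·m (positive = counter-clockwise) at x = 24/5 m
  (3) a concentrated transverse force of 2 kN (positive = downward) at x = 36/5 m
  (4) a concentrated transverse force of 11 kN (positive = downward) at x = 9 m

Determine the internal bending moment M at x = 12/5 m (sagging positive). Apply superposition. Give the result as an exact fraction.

Load 1 — triangular load w₀=10 kN/m (0→w₀ over full span):
  M_1 = w₀Lx/2 - w₀L²/3 - w₀x³/(6L) = 10·12·(12/5)/2 - 10·12²/3 - 10·(12/5)³/(6·12) = -8448/25 kN·m
Load 2 — applied couple M₀=17 kN·m at a=24/5 m (b=L-a=36/5):
  M_2 = M₀  [x≤a] = 17 = 17 kN·m
Load 3 — point force P=2 kN at a=36/5 m (b=L-a=24/5):
  M_3 = -P(a-x)  [x≤a] = -2·((36/5)-(12/5)) = -48/5 kN·m
Load 4 — point force P=11 kN at a=9 m (b=L-a=3):
  M_4 = -P(a-x)  [x≤a] = -11·(9-(12/5)) = -363/5 kN·m
Superposition: M = Σ M_i = -10078/25 kN·m ≈ -403.120000 kN·m

M(12/5) = -10078/25 kN·m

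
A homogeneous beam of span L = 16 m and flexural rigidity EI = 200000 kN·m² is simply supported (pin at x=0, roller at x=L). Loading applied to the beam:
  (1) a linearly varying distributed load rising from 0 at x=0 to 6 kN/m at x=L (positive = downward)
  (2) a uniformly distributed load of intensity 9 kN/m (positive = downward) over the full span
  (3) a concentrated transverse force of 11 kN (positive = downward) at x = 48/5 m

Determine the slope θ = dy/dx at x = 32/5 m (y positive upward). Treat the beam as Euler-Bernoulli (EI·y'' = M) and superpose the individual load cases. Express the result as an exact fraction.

θ(32/5) = -20468/5859375 rad

Load 1 — triangular load w₀=6 kN/m (0→w₀ over full span):
  θ_1 = -w₀(7L⁴-30L²x²+15x⁴)/(360LEI) = -6·(7·16⁴-30·16²·(32/5)²+15·(32/5)⁴)/(360·16·200000) = -5168/5859375 rad
Load 2 — uniform load w=9 kN/m over full span:
  θ_2 = -w(L³-6Lx²+4x³)/(24EI) = -9·(16³-6·16·(32/5)²+4·(32/5)³)/(24·200000) = -888/390625 rad
Load 3 — point force P=11 kN at a=48/5 m (b=L-a=32/5):
  θ_3 = -Pb(L²-b²-3x²)/(6LEI)  [x≤a] = -11·(32/5)·(16²-(32/5)²-3·(32/5)²)/(6·16·200000) = -132/390625 rad
Superposition: θ = Σ θ_i = -20468/5859375 rad ≈ -0.003493 rad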